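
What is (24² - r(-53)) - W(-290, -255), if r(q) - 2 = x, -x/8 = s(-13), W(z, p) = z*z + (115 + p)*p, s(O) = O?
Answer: -119330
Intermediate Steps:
W(z, p) = z² + p*(115 + p)
x = 104 (x = -8*(-13) = 104)
r(q) = 106 (r(q) = 2 + 104 = 106)
(24² - r(-53)) - W(-290, -255) = (24² - 1*106) - ((-255)² + (-290)² + 115*(-255)) = (576 - 106) - (65025 + 84100 - 29325) = 470 - 1*119800 = 470 - 119800 = -119330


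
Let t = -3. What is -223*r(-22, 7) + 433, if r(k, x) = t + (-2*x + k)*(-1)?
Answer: -6926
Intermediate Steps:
r(k, x) = -3 - k + 2*x (r(k, x) = -3 + (-2*x + k)*(-1) = -3 + (k - 2*x)*(-1) = -3 + (-k + 2*x) = -3 - k + 2*x)
-223*r(-22, 7) + 433 = -223*(-3 - 1*(-22) + 2*7) + 433 = -223*(-3 + 22 + 14) + 433 = -223*33 + 433 = -7359 + 433 = -6926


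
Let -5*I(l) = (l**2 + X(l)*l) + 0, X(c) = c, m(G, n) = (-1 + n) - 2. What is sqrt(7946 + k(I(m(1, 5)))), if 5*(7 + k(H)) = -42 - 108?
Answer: sqrt(7909) ≈ 88.933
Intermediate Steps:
m(G, n) = -3 + n
I(l) = -2*l**2/5 (I(l) = -((l**2 + l*l) + 0)/5 = -((l**2 + l**2) + 0)/5 = -(2*l**2 + 0)/5 = -2*l**2/5)
k(H) = -37 (k(H) = -7 + (-42 - 108)/5 = -7 + (1/5)*(-150) = -7 - 30 = -37)
sqrt(7946 + k(I(m(1, 5)))) = sqrt(7946 - 37) = sqrt(7909)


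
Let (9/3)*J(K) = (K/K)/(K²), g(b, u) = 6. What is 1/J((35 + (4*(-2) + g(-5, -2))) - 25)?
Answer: 192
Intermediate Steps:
J(K) = 1/(3*K²) (J(K) = ((K/K)/(K²))/3 = (1/K²)/3 = 1/(3*K²))
1/J((35 + (4*(-2) + g(-5, -2))) - 25) = 1/(1/(3*((35 + (4*(-2) + 6)) - 25)²)) = 1/(1/(3*((35 + (-8 + 6)) - 25)²)) = 1/(1/(3*((35 - 2) - 25)²)) = 1/(1/(3*(33 - 25)²)) = 1/((⅓)/8²) = 1/((⅓)*(1/64)) = 1/(1/192) = 192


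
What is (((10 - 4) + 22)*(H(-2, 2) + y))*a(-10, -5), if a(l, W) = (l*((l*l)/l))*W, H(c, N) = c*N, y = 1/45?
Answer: 501200/9 ≈ 55689.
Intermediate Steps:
y = 1/45 ≈ 0.022222
H(c, N) = N*c
a(l, W) = W*l**2 (a(l, W) = (l*(l**2/l))*W = (l*l)*W = l**2*W = W*l**2)
(((10 - 4) + 22)*(H(-2, 2) + y))*a(-10, -5) = (((10 - 4) + 22)*(2*(-2) + 1/45))*(-5*(-10)**2) = ((6 + 22)*(-4 + 1/45))*(-5*100) = (28*(-179/45))*(-500) = -5012/45*(-500) = 501200/9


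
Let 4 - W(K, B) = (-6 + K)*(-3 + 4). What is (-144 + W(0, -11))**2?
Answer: 17956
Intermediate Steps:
W(K, B) = 10 - K (W(K, B) = 4 - (-6 + K)*(-3 + 4) = 4 - (-6 + K) = 4 + (6 - K) = 10 - K)
(-144 + W(0, -11))**2 = (-144 + (10 - 1*0))**2 = (-144 + (10 + 0))**2 = (-144 + 10)**2 = (-134)**2 = 17956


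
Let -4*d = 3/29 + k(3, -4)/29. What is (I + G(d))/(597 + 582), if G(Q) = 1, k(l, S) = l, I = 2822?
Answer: 941/393 ≈ 2.3944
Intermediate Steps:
d = -3/58 (d = -(3/29 + 3/29)/4 = -1/4*6/29 = -3/58 ≈ -0.051724)
(I + G(d))/(597 + 582) = (2822 + 1)/(597 + 582) = 2823/1179 = 2823*(1/1179) = 941/393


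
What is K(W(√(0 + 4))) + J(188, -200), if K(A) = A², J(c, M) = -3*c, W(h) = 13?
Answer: -395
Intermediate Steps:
K(W(√(0 + 4))) + J(188, -200) = 13² - 3*188 = 169 - 564 = -395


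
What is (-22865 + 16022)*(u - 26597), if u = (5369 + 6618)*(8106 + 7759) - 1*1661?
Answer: -1301165635971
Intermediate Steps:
u = 190172094 (u = 11987*15865 - 1661 = 190173755 - 1661 = 190172094)
(-22865 + 16022)*(u - 26597) = (-22865 + 16022)*(190172094 - 26597) = -6843*190145497 = -1301165635971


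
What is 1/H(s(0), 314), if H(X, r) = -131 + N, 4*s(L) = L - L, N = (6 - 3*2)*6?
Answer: -1/131 ≈ -0.0076336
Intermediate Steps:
N = 0 (N = (6 - 6)*6 = 0*6 = 0)
s(L) = 0 (s(L) = (L - L)/4 = (1/4)*0 = 0)
H(X, r) = -131 (H(X, r) = -131 + 0 = -131)
1/H(s(0), 314) = 1/(-131) = -1/131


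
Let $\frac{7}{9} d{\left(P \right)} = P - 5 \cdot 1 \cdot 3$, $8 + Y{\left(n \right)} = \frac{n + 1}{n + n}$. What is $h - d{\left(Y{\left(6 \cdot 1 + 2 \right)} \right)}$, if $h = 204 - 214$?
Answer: $\frac{2111}{112} \approx 18.848$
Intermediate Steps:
$Y{\left(n \right)} = -8 + \frac{1 + n}{2 n}$ ($Y{\left(n \right)} = -8 + \frac{n + 1}{n + n} = -8 + \frac{1 + n}{2 n}$)
$d{\left(P \right)} = - \frac{135}{7} + \frac{9 P}{7}$ ($d{\left(P \right)} = \frac{9 \left(P - 5 \cdot 1 \cdot 3\right)}{7} = \frac{9 \left(P - 15\right)}{7} = \frac{9 \left(-15 + P\right)}{7} = - \frac{135}{7} + \frac{9 P}{7}$)
$h = -10$ ($h = 204 - 214 = -10$)
$h - d{\left(Y{\left(6 \cdot 1 + 2 \right)} \right)} = -10 - \left(- \frac{135}{7} + \frac{9 \frac{1 - 15 \left(6 \cdot 1 + 2\right)}{2 \left(6 \cdot 1 + 2\right)}}{7}\right) = -10 - \left(- \frac{135}{7} + \frac{9 \frac{1 - 15 \left(6 + 2\right)}{2 \left(6 + 2\right)}}{7}\right) = -10 - \left(- \frac{135}{7} + \frac{9 \frac{1 - 120}{2 \cdot 8}}{7}\right) = -10 - \left(- \frac{135}{7} + \frac{9 \cdot \frac{1}{2} \cdot \frac{1}{8} \left(1 - 120\right)}{7}\right) = -10 - \left(- \frac{135}{7} + \frac{9 \cdot \frac{1}{2} \cdot \frac{1}{8} \left(-119\right)}{7}\right) = -10 - \left(- \frac{135}{7} + \frac{9}{7} \left(- \frac{119}{16}\right)\right) = -10 - \left(- \frac{135}{7} - \frac{153}{16}\right) = -10 - - \frac{3231}{112} = -10 + \frac{3231}{112} = \frac{2111}{112}$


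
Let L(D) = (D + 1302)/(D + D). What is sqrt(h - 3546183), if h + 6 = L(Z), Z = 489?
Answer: I*sqrt(376874587542)/326 ≈ 1883.1*I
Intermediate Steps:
L(D) = (1302 + D)/(2*D) (L(D) = (1302 + D)/((2*D)) = (1302 + D)*(1/(2*D)) = (1302 + D)/(2*D))
h = -1359/326 (h = -6 + (1/2)*(1302 + 489)/489 = -6 + (1/2)*(1/489)*1791 = -6 + 597/326 = -1359/326 ≈ -4.1687)
sqrt(h - 3546183) = sqrt(-1359/326 - 3546183) = sqrt(-1156057017/326) = I*sqrt(376874587542)/326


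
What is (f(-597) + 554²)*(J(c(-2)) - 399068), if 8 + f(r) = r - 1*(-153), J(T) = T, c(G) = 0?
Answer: -122299975552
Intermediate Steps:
f(r) = 145 + r (f(r) = -8 + (r - 1*(-153)) = -8 + (r + 153) = -8 + (153 + r) = 145 + r)
(f(-597) + 554²)*(J(c(-2)) - 399068) = ((145 - 597) + 554²)*(0 - 399068) = (-452 + 306916)*(-399068) = 306464*(-399068) = -122299975552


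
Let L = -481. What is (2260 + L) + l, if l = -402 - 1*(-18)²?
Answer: 1053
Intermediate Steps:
l = -726 (l = -402 - 1*324 = -402 - 324 = -726)
(2260 + L) + l = (2260 - 481) - 726 = 1779 - 726 = 1053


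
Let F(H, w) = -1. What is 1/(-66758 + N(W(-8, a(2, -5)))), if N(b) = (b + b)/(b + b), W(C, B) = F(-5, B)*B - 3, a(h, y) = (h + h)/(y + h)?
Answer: -1/66757 ≈ -1.4980e-5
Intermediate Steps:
a(h, y) = 2*h/(h + y) (a(h, y) = (2*h)/(h + y) = 2*h/(h + y))
W(C, B) = -3 - B (W(C, B) = -B - 3 = -3 - B)
N(b) = 1 (N(b) = (2*b)/((2*b)) = (2*b)*(1/(2*b)) = 1)
1/(-66758 + N(W(-8, a(2, -5)))) = 1/(-66758 + 1) = 1/(-66757) = -1/66757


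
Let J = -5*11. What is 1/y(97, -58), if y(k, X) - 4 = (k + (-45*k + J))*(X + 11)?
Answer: 1/203185 ≈ 4.9216e-6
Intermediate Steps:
J = -55
y(k, X) = 4 + (-55 - 44*k)*(11 + X) (y(k, X) = 4 + (k + (-45*k - 55))*(X + 11) = 4 + (k + (-55 - 45*k))*(11 + X) = 4 + (-55 - 44*k)*(11 + X))
1/y(97, -58) = 1/(-601 - 484*97 - 55*(-58) - 44*(-58)*97) = 1/(-601 - 46948 + 3190 + 247544) = 1/203185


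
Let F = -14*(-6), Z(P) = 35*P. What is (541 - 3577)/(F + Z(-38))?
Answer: 1518/623 ≈ 2.4366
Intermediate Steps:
F = 84
(541 - 3577)/(F + Z(-38)) = (541 - 3577)/(84 + 35*(-38)) = -3036/(84 - 1330) = -3036/(-1246) = -3036*(-1/1246) = 1518/623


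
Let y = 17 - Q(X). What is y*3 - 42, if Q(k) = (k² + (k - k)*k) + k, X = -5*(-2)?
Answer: -321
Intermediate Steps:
X = 10
Q(k) = k + k² (Q(k) = (k² + 0*k) + k = (k² + 0) + k = k² + k = k + k²)
y = -93 (y = 17 - 10*(1 + 10) = 17 - 10*11 = 17 - 1*110 = 17 - 110 = -93)
y*3 - 42 = -93*3 - 42 = -279 - 42 = -321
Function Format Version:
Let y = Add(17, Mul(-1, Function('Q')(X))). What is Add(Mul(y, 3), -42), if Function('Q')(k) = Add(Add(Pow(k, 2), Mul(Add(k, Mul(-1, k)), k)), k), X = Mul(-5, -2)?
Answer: -321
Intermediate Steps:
X = 10
Function('Q')(k) = Add(k, Pow(k, 2)) (Function('Q')(k) = Add(Add(Pow(k, 2), Mul(0, k)), k) = Add(Add(Pow(k, 2), 0), k) = Add(Pow(k, 2), k) = Add(k, Pow(k, 2)))
y = -93 (y = Add(17, Mul(-1, Mul(10, Add(1, 10)))) = Add(17, Mul(-1, Mul(10, 11))) = Add(17, Mul(-1, 110)) = Add(17, -110) = -93)
Add(Mul(y, 3), -42) = Add(Mul(-93, 3), -42) = Add(-279, -42) = -321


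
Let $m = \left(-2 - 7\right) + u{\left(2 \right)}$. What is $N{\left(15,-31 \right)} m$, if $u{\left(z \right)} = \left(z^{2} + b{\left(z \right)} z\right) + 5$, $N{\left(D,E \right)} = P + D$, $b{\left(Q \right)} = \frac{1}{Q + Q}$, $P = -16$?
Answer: $- \frac{1}{2} \approx -0.5$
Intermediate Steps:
$b{\left(Q \right)} = \frac{1}{2 Q}$
$N{\left(D,E \right)} = -16 + D$
$u{\left(z \right)} = \frac{11}{2} + z^{2}$ ($u{\left(z \right)} = \left(z^{2} + \frac{1}{2 z} z\right) + 5 = \left(z^{2} + \frac{1}{2}\right) + 5 = \left(\frac{1}{2} + z^{2}\right) + 5 = \frac{11}{2} + z^{2}$)
$m = \frac{1}{2}$ ($m = \left(-2 - 7\right) + \left(\frac{11}{2} + 2^{2}\right) = -9 + \left(\frac{11}{2} + 4\right) = -9 + \frac{19}{2} = \frac{1}{2} \approx 0.5$)
$N{\left(15,-31 \right)} m = \left(-16 + 15\right) \frac{1}{2} = \left(-1\right) \frac{1}{2} = - \frac{1}{2}$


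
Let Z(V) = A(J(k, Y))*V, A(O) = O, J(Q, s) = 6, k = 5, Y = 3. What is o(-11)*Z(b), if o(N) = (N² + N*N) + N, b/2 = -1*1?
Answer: -2772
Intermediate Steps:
b = -2 (b = 2*(-1*1) = 2*(-1) = -2)
o(N) = N + 2*N² (o(N) = (N² + N²) + N = 2*N² + N = N + 2*N²)
Z(V) = 6*V
o(-11)*Z(b) = (-11*(1 + 2*(-11)))*(6*(-2)) = -11*(1 - 22)*(-12) = -11*(-21)*(-12) = 231*(-12) = -2772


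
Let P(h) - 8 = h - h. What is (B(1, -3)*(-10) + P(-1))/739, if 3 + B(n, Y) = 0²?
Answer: 38/739 ≈ 0.051421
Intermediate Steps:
P(h) = 8 (P(h) = 8 + (h - h) = 8 + 0 = 8)
B(n, Y) = -3 (B(n, Y) = -3 + 0² = -3 + 0 = -3)
(B(1, -3)*(-10) + P(-1))/739 = (-3*(-10) + 8)/739 = (30 + 8)*(1/739) = 38*(1/739) = 38/739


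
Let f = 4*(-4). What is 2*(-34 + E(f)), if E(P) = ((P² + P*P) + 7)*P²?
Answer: 265660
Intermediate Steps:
f = -16
E(P) = P²*(7 + 2*P²) (E(P) = ((P² + P²) + 7)*P² = (2*P² + 7)*P² = (7 + 2*P²)*P² = P²*(7 + 2*P²))
2*(-34 + E(f)) = 2*(-34 + (-16)²*(7 + 2*(-16)²)) = 2*(-34 + 256*(7 + 2*256)) = 2*(-34 + 256*(7 + 512)) = 2*(-34 + 256*519) = 2*(-34 + 132864) = 2*132830 = 265660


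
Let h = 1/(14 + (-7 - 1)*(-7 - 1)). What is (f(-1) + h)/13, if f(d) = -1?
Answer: -77/1014 ≈ -0.075937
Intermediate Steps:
h = 1/78 (h = 1/(14 - 8*(-8)) = 1/(14 + 64) = 1/78 ≈ 0.012821)
(f(-1) + h)/13 = (-1 + 1/78)/13 = (1/13)*(-77/78) = -77/1014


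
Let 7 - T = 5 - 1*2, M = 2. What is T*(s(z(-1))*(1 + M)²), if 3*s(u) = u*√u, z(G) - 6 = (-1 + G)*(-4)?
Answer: 168*√14 ≈ 628.60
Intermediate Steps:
z(G) = 10 - 4*G (z(G) = 6 + (-1 + G)*(-4) = 6 + (4 - 4*G) = 10 - 4*G)
T = 4 (T = 7 - (5 - 1*2) = 7 - (5 - 2) = 7 - 1*3 = 7 - 3 = 4)
s(u) = u^(3/2)/3 (s(u) = (u*√u)/3 = u^(3/2)/3)
T*(s(z(-1))*(1 + M)²) = 4*(((10 - 4*(-1))^(3/2)/3)*(1 + 2)²) = 4*(((10 + 4)^(3/2)/3)*3²) = 4*((14^(3/2)/3)*9) = 4*(((14*√14)/3)*9) = 4*((14*√14/3)*9) = 4*(42*√14) = 168*√14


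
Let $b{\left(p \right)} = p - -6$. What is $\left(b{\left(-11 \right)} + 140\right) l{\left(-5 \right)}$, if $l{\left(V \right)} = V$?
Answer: $-675$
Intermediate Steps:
$b{\left(p \right)} = 6 + p$ ($b{\left(p \right)} = p + 6 = 6 + p$)
$\left(b{\left(-11 \right)} + 140\right) l{\left(-5 \right)} = \left(\left(6 - 11\right) + 140\right) \left(-5\right) = \left(-5 + 140\right) \left(-5\right) = 135 \left(-5\right) = -675$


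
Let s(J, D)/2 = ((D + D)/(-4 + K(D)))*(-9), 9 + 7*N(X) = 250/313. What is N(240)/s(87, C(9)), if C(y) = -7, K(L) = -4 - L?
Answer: 2567/552132 ≈ 0.0046493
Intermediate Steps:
N(X) = -2567/2191 (N(X) = -9/7 + (250/313)/7 = -9/7 + (250*(1/313))/7 = -9/7 + (⅐)*(250/313) = -9/7 + 250/2191 = -2567/2191)
s(J, D) = -36*D/(-8 - D) (s(J, D) = 2*(((D + D)/(-4 + (-4 - D)))*(-9)) = 2*(((2*D)/(-8 - D))*(-9)) = 2*((2*D/(-8 - D))*(-9)) = 2*(-18*D/(-8 - D)) = -36*D/(-8 - D))
N(240)/s(87, C(9)) = -2567/(2191*(36*(-7)/(8 - 7))) = -2567/(2191*(36*(-7)/1)) = -2567/(2191*(36*(-7)*1)) = -2567/2191/(-252) = -2567/2191*(-1/252) = 2567/552132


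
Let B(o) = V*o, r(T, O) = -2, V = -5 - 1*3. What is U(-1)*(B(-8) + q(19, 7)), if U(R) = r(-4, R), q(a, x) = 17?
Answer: -162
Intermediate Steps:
V = -8 (V = -5 - 3 = -8)
B(o) = -8*o
U(R) = -2
U(-1)*(B(-8) + q(19, 7)) = -2*(-8*(-8) + 17) = -2*(64 + 17) = -2*81 = -162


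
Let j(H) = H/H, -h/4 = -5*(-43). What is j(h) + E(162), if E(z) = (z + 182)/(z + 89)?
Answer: 595/251 ≈ 2.3705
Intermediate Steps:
E(z) = (182 + z)/(89 + z)
h = -860 (h = -(-20)*(-43) = -4*215 = -860)
j(H) = 1
j(h) + E(162) = 1 + (182 + 162)/(89 + 162) = 1 + 344/251 = 595/251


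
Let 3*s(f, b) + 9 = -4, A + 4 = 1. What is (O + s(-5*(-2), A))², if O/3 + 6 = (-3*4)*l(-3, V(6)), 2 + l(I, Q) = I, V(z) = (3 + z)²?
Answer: 223729/9 ≈ 24859.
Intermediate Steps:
A = -3 (A = -4 + 1 = -3)
l(I, Q) = -2 + I
s(f, b) = -13/3 (s(f, b) = -3 + (⅓)*(-4) = -3 - 4/3 = -13/3)
O = 162 (O = -18 + 3*((-3*4)*(-2 - 3)) = -18 + 3*(-12*(-5)) = -18 + 3*60 = -18 + 180 = 162)
(O + s(-5*(-2), A))² = (162 - 13/3)² = (473/3)² = 223729/9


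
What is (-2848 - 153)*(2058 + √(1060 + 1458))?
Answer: -6176058 - 3001*√2518 ≈ -6.3266e+6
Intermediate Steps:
(-2848 - 153)*(2058 + √(1060 + 1458)) = -3001*(2058 + √2518) = -6176058 - 3001*√2518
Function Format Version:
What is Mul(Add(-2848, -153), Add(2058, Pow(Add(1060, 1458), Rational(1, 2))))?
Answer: Add(-6176058, Mul(-3001, Pow(2518, Rational(1, 2)))) ≈ -6.3266e+6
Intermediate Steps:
Mul(Add(-2848, -153), Add(2058, Pow(Add(1060, 1458), Rational(1, 2)))) = Mul(-3001, Add(2058, Pow(2518, Rational(1, 2)))) = Add(-6176058, Mul(-3001, Pow(2518, Rational(1, 2))))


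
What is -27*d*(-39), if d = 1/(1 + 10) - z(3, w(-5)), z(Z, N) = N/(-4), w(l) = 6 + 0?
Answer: 36855/22 ≈ 1675.2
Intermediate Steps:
w(l) = 6
z(Z, N) = -N/4 (z(Z, N) = N*(-¼) = -N/4)
d = 35/22 (d = 1/(1 + 10) - (-1)*6/4 = 1/11 - 1*(-3/2) = 1/11 + 3/2 = 35/22 ≈ 1.5909)
-27*d*(-39) = -27*35/22*(-39) = -945/22*(-39) = 36855/22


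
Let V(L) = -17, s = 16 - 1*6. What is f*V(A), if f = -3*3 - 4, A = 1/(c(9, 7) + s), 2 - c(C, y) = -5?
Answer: 221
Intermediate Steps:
s = 10 (s = 16 - 6 = 10)
c(C, y) = 7 (c(C, y) = 2 - 1*(-5) = 2 + 5 = 7)
A = 1/17 (A = 1/(7 + 10) = 1/17 ≈ 0.058824)
f = -13 (f = -9 - 4 = -13)
f*V(A) = -13*(-17) = 221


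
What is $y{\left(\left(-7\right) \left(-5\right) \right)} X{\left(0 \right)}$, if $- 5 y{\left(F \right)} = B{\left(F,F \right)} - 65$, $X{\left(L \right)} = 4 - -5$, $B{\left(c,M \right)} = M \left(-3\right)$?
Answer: $306$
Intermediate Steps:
$B{\left(c,M \right)} = - 3 M$
$X{\left(L \right)} = 9$ ($X{\left(L \right)} = 4 + 5 = 9$)
$y{\left(F \right)} = 13 + \frac{3 F}{5}$ ($y{\left(F \right)} = - \frac{- 3 F - 65}{5} = - \frac{-65 - 3 F}{5} = 13 + \frac{3 F}{5}$)
$y{\left(\left(-7\right) \left(-5\right) \right)} X{\left(0 \right)} = \left(13 + \frac{3 \left(\left(-7\right) \left(-5\right)\right)}{5}\right) 9 = \left(13 + \frac{3}{5} \cdot 35\right) 9 = \left(13 + 21\right) 9 = 34 \cdot 9 = 306$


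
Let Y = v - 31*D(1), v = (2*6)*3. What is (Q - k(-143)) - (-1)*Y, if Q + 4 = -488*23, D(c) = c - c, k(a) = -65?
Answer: -11127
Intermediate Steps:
v = 36 (v = 12*3 = 36)
D(c) = 0
Q = -11228 (Q = -4 - 488*23 = -4 - 11224 = -11228)
Y = 36 (Y = 36 - 31*0 = 36 + 0 = 36)
(Q - k(-143)) - (-1)*Y = (-11228 - 1*(-65)) - (-1)*36 = (-11228 + 65) - 1*(-36) = -11163 + 36 = -11127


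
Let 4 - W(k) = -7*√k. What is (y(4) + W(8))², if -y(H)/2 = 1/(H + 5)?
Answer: 32908/81 + 952*√2/9 ≈ 555.86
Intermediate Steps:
y(H) = -2/(5 + H) (y(H) = -2/(H + 5) = -2/(5 + H))
W(k) = 4 + 7*√k (W(k) = 4 - (-7)*√k = 4 + 7*√k)
(y(4) + W(8))² = (-2/(5 + 4) + (4 + 7*√8))² = (-2/9 + (4 + 7*(2*√2)))² = (-2*⅑ + (4 + 14*√2))² = (-2/9 + (4 + 14*√2))² = (34/9 + 14*√2)²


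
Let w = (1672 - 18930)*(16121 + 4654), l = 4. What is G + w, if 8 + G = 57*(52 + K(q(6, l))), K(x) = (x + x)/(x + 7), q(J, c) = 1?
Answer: -1434127919/4 ≈ -3.5853e+8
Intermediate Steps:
K(x) = 2*x/(7 + x) (K(x) = (2*x)/(7 + x) = 2*x/(7 + x))
w = -358534950 (w = -17258*20775 = -358534950)
G = 11881/4 (G = -8 + 57*(52 + 2*1/(7 + 1)) = -8 + 57*(52 + 2*1/8) = -8 + 57*(52 + 2*1*(1/8)) = -8 + 57*(52 + 1/4) = -8 + 57*(209/4) = -8 + 11913/4 = 11881/4 ≈ 2970.3)
G + w = 11881/4 - 358534950 = -1434127919/4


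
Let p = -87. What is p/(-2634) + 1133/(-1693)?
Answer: -945677/1486454 ≈ -0.63620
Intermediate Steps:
p/(-2634) + 1133/(-1693) = -87/(-2634) + 1133/(-1693) = -87*(-1/2634) + 1133*(-1/1693) = 29/878 - 1133/1693 = -945677/1486454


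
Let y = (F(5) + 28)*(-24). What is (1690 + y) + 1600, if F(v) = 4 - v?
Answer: 2642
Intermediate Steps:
y = -648 (y = ((4 - 1*5) + 28)*(-24) = ((4 - 5) + 28)*(-24) = (-1 + 28)*(-24) = 27*(-24) = -648)
(1690 + y) + 1600 = (1690 - 648) + 1600 = 1042 + 1600 = 2642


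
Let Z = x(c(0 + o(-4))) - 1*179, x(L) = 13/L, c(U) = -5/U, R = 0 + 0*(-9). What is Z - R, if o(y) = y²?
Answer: -1103/5 ≈ -220.60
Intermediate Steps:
R = 0 (R = 0 + 0 = 0)
Z = -1103/5 (Z = 13/((-5/(0 + (-4)²))) - 1*179 = 13/((-5/(0 + 16))) - 179 = 13/((-5/16)) - 179 = 13/((-5*1/16)) - 179 = 13/(-5/16) - 179 = 13*(-16/5) - 179 = -208/5 - 179 = -1103/5 ≈ -220.60)
Z - R = -1103/5 - 1*0 = -1103/5 + 0 = -1103/5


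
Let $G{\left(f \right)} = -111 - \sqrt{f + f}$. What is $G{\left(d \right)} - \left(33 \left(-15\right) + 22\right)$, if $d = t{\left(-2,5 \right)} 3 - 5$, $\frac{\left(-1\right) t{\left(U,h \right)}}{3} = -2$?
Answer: $362 - \sqrt{26} \approx 356.9$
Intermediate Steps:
$t{\left(U,h \right)} = 6$ ($t{\left(U,h \right)} = \left(-3\right) \left(-2\right) = 6$)
$d = 13$ ($d = 6 \cdot 3 - 5 = 18 - 5 = 13$)
$G{\left(f \right)} = -111 - \sqrt{2} \sqrt{f}$ ($G{\left(f \right)} = -111 - \sqrt{2 f} = -111 - \sqrt{2} \sqrt{f}$)
$G{\left(d \right)} - \left(33 \left(-15\right) + 22\right) = \left(-111 - \sqrt{2} \sqrt{13}\right) - \left(33 \left(-15\right) + 22\right) = \left(-111 - \sqrt{26}\right) - \left(-495 + 22\right) = \left(-111 - \sqrt{26}\right) - -473 = \left(-111 - \sqrt{26}\right) + 473 = 362 - \sqrt{26}$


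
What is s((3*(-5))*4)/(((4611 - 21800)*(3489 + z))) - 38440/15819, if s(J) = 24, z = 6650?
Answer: -6699295556896/2756923787949 ≈ -2.4300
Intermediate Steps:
s((3*(-5))*4)/(((4611 - 21800)*(3489 + z))) - 38440/15819 = 24/(((4611 - 21800)*(3489 + 6650))) - 38440/15819 = 24/((-17189*10139)) - 38440*1/15819 = 24/(-174279271) - 38440/15819 = 24*(-1/174279271) - 38440/15819 = -24/174279271 - 38440/15819 = -6699295556896/2756923787949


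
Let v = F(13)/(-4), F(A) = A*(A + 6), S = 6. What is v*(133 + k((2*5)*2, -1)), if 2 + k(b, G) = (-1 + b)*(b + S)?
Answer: -154375/4 ≈ -38594.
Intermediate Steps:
k(b, G) = -2 + (-1 + b)*(6 + b) (k(b, G) = -2 + (-1 + b)*(b + 6) = -2 + (-1 + b)*(6 + b))
F(A) = A*(6 + A)
v = -247/4 (v = (13*(6 + 13))/(-4) = (13*19)*(-¼) = 247*(-¼) = -247/4 ≈ -61.750)
v*(133 + k((2*5)*2, -1)) = -247*(133 + (-8 + ((2*5)*2)² + 5*((2*5)*2)))/4 = -247*(133 + (-8 + (10*2)² + 5*(10*2)))/4 = -247*(133 + (-8 + 20² + 5*20))/4 = -247*(133 + (-8 + 400 + 100))/4 = -247*(133 + 492)/4 = -247/4*625 = -154375/4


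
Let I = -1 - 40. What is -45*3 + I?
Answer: -176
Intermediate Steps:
I = -41
-45*3 + I = -45*3 - 41 = -5*27 - 41 = -135 - 41 = -176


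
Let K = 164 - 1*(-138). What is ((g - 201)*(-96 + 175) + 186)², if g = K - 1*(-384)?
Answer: 1482327001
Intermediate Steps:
K = 302 (K = 164 + 138 = 302)
g = 686 (g = 302 - 1*(-384) = 302 + 384 = 686)
((g - 201)*(-96 + 175) + 186)² = ((686 - 201)*(-96 + 175) + 186)² = (485*79 + 186)² = (38315 + 186)² = 38501² = 1482327001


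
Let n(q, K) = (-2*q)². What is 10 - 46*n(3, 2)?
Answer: -1646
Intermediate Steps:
n(q, K) = 4*q²
10 - 46*n(3, 2) = 10 - 184*3² = 10 - 184*9 = 10 - 46*36 = 10 - 1656 = -1646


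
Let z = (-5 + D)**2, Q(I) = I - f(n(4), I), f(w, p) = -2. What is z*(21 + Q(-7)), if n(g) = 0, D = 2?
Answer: 144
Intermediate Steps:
Q(I) = 2 + I (Q(I) = I - 1*(-2) = I + 2 = 2 + I)
z = 9 (z = (-5 + 2)**2 = (-3)**2 = 9)
z*(21 + Q(-7)) = 9*(21 + (2 - 7)) = 9*(21 - 5) = 9*16 = 144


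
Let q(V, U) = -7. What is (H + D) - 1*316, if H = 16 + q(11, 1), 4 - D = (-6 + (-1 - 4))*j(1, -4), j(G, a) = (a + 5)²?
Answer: -292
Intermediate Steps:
j(G, a) = (5 + a)²
D = 15 (D = 4 - (-6 + (-1 - 4))*(5 - 4)² = 4 - (-6 - 5)*1² = 4 - (-11) = 4 - 1*(-11) = 4 + 11 = 15)
H = 9 (H = 16 - 7 = 9)
(H + D) - 1*316 = (9 + 15) - 1*316 = 24 - 316 = -292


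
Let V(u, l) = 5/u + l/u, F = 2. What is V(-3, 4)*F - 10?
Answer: -16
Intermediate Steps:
V(-3, 4)*F - 10 = ((5 + 4)/(-3))*2 - 10 = -1/3*9*2 - 10 = -3*2 - 10 = -6 - 10 = -16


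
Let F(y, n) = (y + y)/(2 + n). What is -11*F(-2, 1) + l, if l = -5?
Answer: 29/3 ≈ 9.6667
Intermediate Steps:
F(y, n) = 2*y/(2 + n) (F(y, n) = (2*y)/(2 + n) = 2*y/(2 + n))
-11*F(-2, 1) + l = -22*(-2)/(2 + 1) - 5 = -22*(-2)/3 - 5 = -11*(-4/3) - 5 = 44/3 - 5 = 29/3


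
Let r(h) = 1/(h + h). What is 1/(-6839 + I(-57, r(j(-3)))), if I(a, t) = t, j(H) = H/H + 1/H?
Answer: -4/27353 ≈ -0.00014624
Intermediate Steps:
j(H) = 1 + 1/H
r(h) = 1/(2*h)
1/(-6839 + I(-57, r(j(-3)))) = 1/(-6839 + 1/(2*(((1 - 3)/(-3))))) = 1/(-6839 + 1/(2*((-⅓*(-2))))) = 1/(-6839 + 1/(2*(⅔))) = 1/(-6839 + (½)*(3/2)) = 1/(-6839 + ¾) = 1/(-27353/4) = -4/27353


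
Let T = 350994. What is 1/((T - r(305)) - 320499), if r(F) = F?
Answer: 1/30190 ≈ 3.3124e-5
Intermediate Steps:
1/((T - r(305)) - 320499) = 1/((350994 - 1*305) - 320499) = 1/((350994 - 305) - 320499) = 1/(350689 - 320499) = 1/30190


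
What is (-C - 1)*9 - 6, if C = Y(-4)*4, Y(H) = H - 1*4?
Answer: 273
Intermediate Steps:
Y(H) = -4 + H (Y(H) = H - 4 = -4 + H)
C = -32 (C = (-4 - 4)*4 = -8*4 = -32)
(-C - 1)*9 - 6 = (-1*(-32) - 1)*9 - 6 = (32 - 1)*9 - 6 = 31*9 - 6 = 279 - 6 = 273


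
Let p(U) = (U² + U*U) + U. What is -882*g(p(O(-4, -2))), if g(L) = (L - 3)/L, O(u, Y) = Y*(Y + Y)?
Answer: -58653/68 ≈ -862.54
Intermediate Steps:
O(u, Y) = 2*Y² (O(u, Y) = Y*(2*Y) = 2*Y²)
p(U) = U + 2*U² (p(U) = (U² + U²) + U = 2*U² + U = U + 2*U²)
g(L) = (-3 + L)/L
-882*g(p(O(-4, -2))) = -882*(-3 + (2*(-2)²)*(1 + 2*(2*(-2)²)))/((2*(-2)²)*(1 + 2*(2*(-2)²))) = -882*(-3 + (2*4)*(1 + 2*(2*4)))/((2*4)*(1 + 2*(2*4))) = -882*(-3 + 8*(1 + 2*8))/(8*(1 + 2*8)) = -882*(-3 + 8*(1 + 16))/(8*(1 + 16)) = -882*(-3 + 8*17)/(8*17) = -882*(-3 + 136)/136 = -441*133/68 = -882*133/136 = -58653/68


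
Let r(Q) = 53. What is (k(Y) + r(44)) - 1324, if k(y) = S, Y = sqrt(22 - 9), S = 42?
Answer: -1229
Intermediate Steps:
Y = sqrt(13) ≈ 3.6056
k(y) = 42
(k(Y) + r(44)) - 1324 = (42 + 53) - 1324 = 95 - 1324 = -1229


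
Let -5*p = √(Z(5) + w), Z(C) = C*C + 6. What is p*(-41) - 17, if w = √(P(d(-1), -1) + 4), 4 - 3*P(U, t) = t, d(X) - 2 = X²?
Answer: -17 + 41*√(279 + 3*√51)/15 ≈ 30.376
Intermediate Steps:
d(X) = 2 + X²
P(U, t) = 4/3 - t/3
w = √51/3 (w = √((4/3 - ⅓*(-1)) + 4) = √((4/3 + ⅓) + 4) = √(5/3 + 4) = √(17/3) = √51/3 ≈ 2.3805)
Z(C) = 6 + C² (Z(C) = C² + 6 = 6 + C²)
p = -√(31 + √51/3)/5 (p = -√((6 + 5²) + √51/3)/5 = -√((6 + 25) + √51/3)/5 = -√(31 + √51/3)/5 ≈ -1.1555)
p*(-41) - 17 = -√(279 + 3*√51)/15*(-41) - 17 = 41*√(279 + 3*√51)/15 - 17 = -17 + 41*√(279 + 3*√51)/15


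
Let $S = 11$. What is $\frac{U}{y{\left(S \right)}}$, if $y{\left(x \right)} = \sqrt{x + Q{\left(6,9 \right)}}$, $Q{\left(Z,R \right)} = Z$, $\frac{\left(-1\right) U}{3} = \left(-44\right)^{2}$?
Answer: $- \frac{5808 \sqrt{17}}{17} \approx -1408.6$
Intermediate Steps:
$U = -5808$ ($U = - 3 \left(-44\right)^{2} = \left(-3\right) 1936 = -5808$)
$y{\left(x \right)} = \sqrt{6 + x}$ ($y{\left(x \right)} = \sqrt{x + 6} = \sqrt{6 + x}$)
$\frac{U}{y{\left(S \right)}} = - \frac{5808}{\sqrt{6 + 11}} = - \frac{5808}{\sqrt{17}} = - 5808 \frac{\sqrt{17}}{17} = - \frac{5808 \sqrt{17}}{17}$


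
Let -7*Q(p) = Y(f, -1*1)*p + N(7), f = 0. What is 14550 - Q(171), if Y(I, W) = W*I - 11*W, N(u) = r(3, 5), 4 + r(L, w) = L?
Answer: 103730/7 ≈ 14819.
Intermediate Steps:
r(L, w) = -4 + L
N(u) = -1 (N(u) = -4 + 3 = -1)
Y(I, W) = -11*W + I*W (Y(I, W) = I*W - 11*W = -11*W + I*W)
Q(p) = ⅐ - 11*p/7 (Q(p) = -(((-1*1)*(-11 + 0))*p - 1)/7 = -((-1*(-11))*p - 1)/7 = -(11*p - 1)/7 = -(-1 + 11*p)/7 = ⅐ - 11*p/7)
14550 - Q(171) = 14550 - (⅐ - 11/7*171) = 14550 - (⅐ - 1881/7) = 14550 - 1*(-1880/7) = 14550 + 1880/7 = 103730/7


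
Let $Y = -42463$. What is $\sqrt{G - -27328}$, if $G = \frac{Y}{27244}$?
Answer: $\frac{\sqrt{103482938091}}{1946} \approx 165.31$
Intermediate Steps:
$G = - \frac{42463}{27244} \approx -1.5586$
$\sqrt{G - -27328} = \sqrt{- \frac{42463}{27244} - -27328} = \sqrt{- \frac{42463}{27244} + 27328} = \sqrt{\frac{744481569}{27244}} = \frac{\sqrt{103482938091}}{1946}$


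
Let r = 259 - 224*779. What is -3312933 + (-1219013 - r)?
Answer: -4357709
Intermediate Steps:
r = -174237 (r = 259 - 174496 = -174237)
-3312933 + (-1219013 - r) = -3312933 + (-1219013 - 1*(-174237)) = -3312933 + (-1219013 + 174237) = -3312933 - 1044776 = -4357709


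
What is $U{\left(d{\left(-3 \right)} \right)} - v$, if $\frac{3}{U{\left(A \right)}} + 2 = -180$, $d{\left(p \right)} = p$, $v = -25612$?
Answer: $\frac{4661381}{182} \approx 25612.0$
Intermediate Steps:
$U{\left(A \right)} = - \frac{3}{182}$ ($U{\left(A \right)} = \frac{3}{-2 - 180} = \frac{3}{-182} = 3 \left(- \frac{1}{182}\right) = - \frac{3}{182}$)
$U{\left(d{\left(-3 \right)} \right)} - v = - \frac{3}{182} - -25612 = - \frac{3}{182} + 25612 = \frac{4661381}{182}$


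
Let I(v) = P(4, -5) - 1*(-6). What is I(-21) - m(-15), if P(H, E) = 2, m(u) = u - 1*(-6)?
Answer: 17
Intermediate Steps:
m(u) = 6 + u (m(u) = u + 6 = 6 + u)
I(v) = 8 (I(v) = 2 - 1*(-6) = 2 + 6 = 8)
I(-21) - m(-15) = 8 - (6 - 15) = 8 - 1*(-9) = 8 + 9 = 17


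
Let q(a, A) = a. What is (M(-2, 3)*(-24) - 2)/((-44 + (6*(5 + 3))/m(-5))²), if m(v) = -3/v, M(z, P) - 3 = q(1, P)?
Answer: -49/648 ≈ -0.075617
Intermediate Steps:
M(z, P) = 4 (M(z, P) = 3 + 1 = 4)
(M(-2, 3)*(-24) - 2)/((-44 + (6*(5 + 3))/m(-5))²) = (4*(-24) - 2)/((-44 + (6*(5 + 3))/((-3/(-5))))²) = (-96 - 2)/((-44 + (6*8)/((-3*(-⅕))))²) = -98/(-44 + 48/(⅗))² = -98/(-44 + 48*(5/3))² = -98/(-44 + 80)² = -98/(36²) = -98/1296 = -98*1/1296 = -49/648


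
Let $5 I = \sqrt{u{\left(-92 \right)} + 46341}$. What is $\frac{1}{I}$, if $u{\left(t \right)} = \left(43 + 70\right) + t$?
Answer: $\frac{5 \sqrt{46362}}{46362} \approx 0.023221$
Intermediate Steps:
$u{\left(t \right)} = 113 + t$
$I = \frac{\sqrt{46362}}{5}$ ($I = \frac{\sqrt{\left(113 - 92\right) + 46341}}{5} = \frac{\sqrt{21 + 46341}}{5} = \frac{\sqrt{46362}}{5} \approx 43.064$)
$\frac{1}{I} = \frac{1}{\frac{1}{5} \sqrt{46362}} = \frac{5 \sqrt{46362}}{46362}$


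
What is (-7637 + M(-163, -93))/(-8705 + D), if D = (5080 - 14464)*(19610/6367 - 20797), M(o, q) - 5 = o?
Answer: -49630765/1242338213641 ≈ -3.9949e-5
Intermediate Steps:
M(o, q) = 5 + o
D = 1242393638376/6367 (D = -9384*(19610*(1/6367) - 20797) = -9384*(19610/6367 - 20797) = -9384*(-132394889/6367) = 1242393638376/6367 ≈ 1.9513e+8)
(-7637 + M(-163, -93))/(-8705 + D) = (-7637 + (5 - 163))/(-8705 + 1242393638376/6367) = (-7637 - 158)/(1242338213641/6367) = -7795*6367/1242338213641 = -49630765/1242338213641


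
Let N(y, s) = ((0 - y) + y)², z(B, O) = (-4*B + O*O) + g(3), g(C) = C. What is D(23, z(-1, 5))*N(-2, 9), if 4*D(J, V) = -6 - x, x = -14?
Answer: 0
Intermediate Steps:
z(B, O) = 3 + O² - 4*B (z(B, O) = (-4*B + O*O) + 3 = (-4*B + O²) + 3 = (O² - 4*B) + 3 = 3 + O² - 4*B)
N(y, s) = 0 (N(y, s) = (-y + y)² = 0² = 0)
D(J, V) = 2 (D(J, V) = (-6 - 1*(-14))/4 = (-6 + 14)/4 = (¼)*8 = 2)
D(23, z(-1, 5))*N(-2, 9) = 2*0 = 0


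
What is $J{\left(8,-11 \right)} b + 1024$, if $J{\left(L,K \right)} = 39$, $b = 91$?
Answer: $4573$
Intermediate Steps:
$J{\left(8,-11 \right)} b + 1024 = 39 \cdot 91 + 1024 = 3549 + 1024 = 4573$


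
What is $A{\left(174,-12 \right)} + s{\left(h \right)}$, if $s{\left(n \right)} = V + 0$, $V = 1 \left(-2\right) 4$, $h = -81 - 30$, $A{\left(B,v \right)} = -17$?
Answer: $-25$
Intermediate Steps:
$h = -111$
$V = -8$ ($V = \left(-2\right) 4 = -8$)
$s{\left(n \right)} = -8$ ($s{\left(n \right)} = -8 + 0 = -8$)
$A{\left(174,-12 \right)} + s{\left(h \right)} = -17 - 8 = -25$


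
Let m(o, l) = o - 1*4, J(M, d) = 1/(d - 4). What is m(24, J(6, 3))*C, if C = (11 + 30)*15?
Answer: 12300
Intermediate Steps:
J(M, d) = 1/(-4 + d)
m(o, l) = -4 + o (m(o, l) = o - 4 = -4 + o)
C = 615 (C = 41*15 = 615)
m(24, J(6, 3))*C = (-4 + 24)*615 = 20*615 = 12300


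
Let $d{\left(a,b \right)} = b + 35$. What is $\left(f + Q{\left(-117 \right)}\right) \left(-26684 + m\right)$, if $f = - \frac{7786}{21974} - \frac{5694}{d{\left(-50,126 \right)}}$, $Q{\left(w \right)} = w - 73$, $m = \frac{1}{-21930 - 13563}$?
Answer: $\frac{126051768755379751}{20927938717} \approx 6.0231 \cdot 10^{6}$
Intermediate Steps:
$d{\left(a,b \right)} = 35 + b$
$m = - \frac{1}{35493}$ ($m = \frac{1}{-35493} = - \frac{1}{35493} \approx -2.8175 \cdot 10^{-5}$)
$Q{\left(w \right)} = -73 + w$
$f = - \frac{63186751}{1768907}$ ($f = - \frac{7786}{21974} - \frac{5694}{35 + 126} = \left(-7786\right) \frac{1}{21974} - \frac{5694}{161} = - \frac{3893}{10987} - \frac{5694}{161} = - \frac{63186751}{1768907} \approx -35.721$)
$\left(f + Q{\left(-117 \right)}\right) \left(-26684 + m\right) = \left(- \frac{63186751}{1768907} - 190\right) \left(-26684 - \frac{1}{35493}\right) = \left(- \frac{63186751}{1768907} - 190\right) \left(- \frac{947095213}{35493}\right) = \left(- \frac{399279081}{1768907}\right) \left(- \frac{947095213}{35493}\right) = \frac{126051768755379751}{20927938717}$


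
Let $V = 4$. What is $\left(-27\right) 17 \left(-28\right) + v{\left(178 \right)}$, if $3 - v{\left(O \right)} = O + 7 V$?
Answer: $12649$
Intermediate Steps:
$v{\left(O \right)} = -25 - O$ ($v{\left(O \right)} = 3 - \left(O + 7 \cdot 4\right) = 3 - \left(O + 28\right) = 3 - \left(28 + O\right) = -25 - O$)
$\left(-27\right) 17 \left(-28\right) + v{\left(178 \right)} = \left(-27\right) 17 \left(-28\right) - 203 = \left(-459\right) \left(-28\right) - 203 = 12852 - 203 = 12649$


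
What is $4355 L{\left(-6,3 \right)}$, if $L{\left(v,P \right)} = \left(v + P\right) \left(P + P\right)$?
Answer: $-78390$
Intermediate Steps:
$L{\left(v,P \right)} = 2 P \left(P + v\right)$ ($L{\left(v,P \right)} = \left(P + v\right) 2 P = 2 P \left(P + v\right)$)
$4355 L{\left(-6,3 \right)} = 4355 \cdot 2 \cdot 3 \left(3 - 6\right) = 4355 \cdot 2 \cdot 3 \left(-3\right) = 4355 \left(-18\right) = -78390$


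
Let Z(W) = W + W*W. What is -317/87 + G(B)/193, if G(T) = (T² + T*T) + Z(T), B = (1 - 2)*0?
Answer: -317/87 ≈ -3.6437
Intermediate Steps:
Z(W) = W + W²
B = 0 (B = -1*0 = 0)
G(T) = 2*T² + T*(1 + T) (G(T) = (T² + T*T) + T*(1 + T) = (T² + T²) + T*(1 + T) = 2*T² + T*(1 + T))
-317/87 + G(B)/193 = -317/87 + (0*(1 + 3*0))/193 = -317*1/87 + (0*(1 + 0))*(1/193) = -317/87 + (0*1)*(1/193) = -317/87 + 0*(1/193) = -317/87 + 0 = -317/87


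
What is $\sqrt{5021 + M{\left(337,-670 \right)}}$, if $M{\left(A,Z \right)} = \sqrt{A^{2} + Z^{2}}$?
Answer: $\sqrt{5021 + \sqrt{562469}} \approx 75.967$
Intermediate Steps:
$\sqrt{5021 + M{\left(337,-670 \right)}} = \sqrt{5021 + \sqrt{337^{2} + \left(-670\right)^{2}}} = \sqrt{5021 + \sqrt{113569 + 448900}} = \sqrt{5021 + \sqrt{562469}}$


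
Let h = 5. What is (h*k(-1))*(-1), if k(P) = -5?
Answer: 25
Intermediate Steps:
(h*k(-1))*(-1) = (5*(-5))*(-1) = -25*(-1) = 25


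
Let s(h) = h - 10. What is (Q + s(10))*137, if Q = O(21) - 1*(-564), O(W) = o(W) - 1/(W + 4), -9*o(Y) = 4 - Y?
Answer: 17442292/225 ≈ 77521.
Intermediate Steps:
o(Y) = -4/9 + Y/9 (o(Y) = -(4 - Y)/9 = -4/9 + Y/9)
s(h) = -10 + h
O(W) = -4/9 - 1/(4 + W) + W/9 (O(W) = (-4/9 + W/9) - 1/(W + 4) = (-4/9 + W/9) - 1/(4 + W) = -4/9 - 1/(4 + W) + W/9)
Q = 127316/225 (Q = (-25 + 21²)/(9*(4 + 21)) - 1*(-564) = (⅑)*(-25 + 441)/25 + 564 = (⅑)*(1/25)*416 + 564 = 416/225 + 564 = 127316/225 ≈ 565.85)
(Q + s(10))*137 = (127316/225 + (-10 + 10))*137 = (127316/225 + 0)*137 = (127316/225)*137 = 17442292/225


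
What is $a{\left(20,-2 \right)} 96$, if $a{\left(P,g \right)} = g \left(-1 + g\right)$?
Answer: $576$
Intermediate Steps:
$a{\left(20,-2 \right)} 96 = - 2 \left(-1 - 2\right) 96 = \left(-2\right) \left(-3\right) 96 = 6 \cdot 96 = 576$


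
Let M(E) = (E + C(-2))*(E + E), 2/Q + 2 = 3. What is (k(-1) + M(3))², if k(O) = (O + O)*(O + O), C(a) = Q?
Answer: 1156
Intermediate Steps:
Q = 2 (Q = 2/(-2 + 3) = 2/1 = 2*1 = 2)
C(a) = 2
k(O) = 4*O² (k(O) = (2*O)*(2*O) = 4*O²)
M(E) = 2*E*(2 + E) (M(E) = (E + 2)*(E + E) = (2 + E)*(2*E) = 2*E*(2 + E))
(k(-1) + M(3))² = (4*(-1)² + 2*3*(2 + 3))² = (4*1 + 2*3*5)² = (4 + 30)² = 34² = 1156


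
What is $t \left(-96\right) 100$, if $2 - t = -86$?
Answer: $-844800$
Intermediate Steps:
$t = 88$ ($t = 2 - -86 = 2 + 86 = 88$)
$t \left(-96\right) 100 = 88 \left(-96\right) 100 = \left(-8448\right) 100 = -844800$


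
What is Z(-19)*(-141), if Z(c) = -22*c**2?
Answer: 1119822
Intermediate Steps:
Z(-19)*(-141) = -22*(-19)**2*(-141) = -22*361*(-141) = -7942*(-141) = 1119822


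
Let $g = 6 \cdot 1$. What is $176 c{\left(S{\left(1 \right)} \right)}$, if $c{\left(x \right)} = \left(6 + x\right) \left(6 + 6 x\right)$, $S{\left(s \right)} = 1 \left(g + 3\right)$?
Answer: $158400$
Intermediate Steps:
$g = 6$
$S{\left(s \right)} = 9$ ($S{\left(s \right)} = 1 \left(6 + 3\right) = 1 \cdot 9 = 9$)
$176 c{\left(S{\left(1 \right)} \right)} = 176 \left(36 + 6 \cdot 9^{2} + 42 \cdot 9\right) = 176 \left(36 + 6 \cdot 81 + 378\right) = 176 \left(36 + 486 + 378\right) = 176 \cdot 900 = 158400$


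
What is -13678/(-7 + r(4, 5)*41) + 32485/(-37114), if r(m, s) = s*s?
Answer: -270357511/18891026 ≈ -14.311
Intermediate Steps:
r(m, s) = s**2
-13678/(-7 + r(4, 5)*41) + 32485/(-37114) = -13678/(-7 + 5**2*41) + 32485/(-37114) = -13678/(-7 + 25*41) + 32485*(-1/37114) = -13678/(-7 + 1025) - 32485/37114 = -13678/1018 - 32485/37114 = -13678*1/1018 - 32485/37114 = -6839/509 - 32485/37114 = -270357511/18891026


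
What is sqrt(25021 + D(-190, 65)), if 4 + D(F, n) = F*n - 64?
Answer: sqrt(12603) ≈ 112.26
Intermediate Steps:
D(F, n) = -68 + F*n (D(F, n) = -4 + (F*n - 64) = -4 + (-64 + F*n) = -68 + F*n)
sqrt(25021 + D(-190, 65)) = sqrt(25021 + (-68 - 190*65)) = sqrt(25021 + (-68 - 12350)) = sqrt(25021 - 12418) = sqrt(12603)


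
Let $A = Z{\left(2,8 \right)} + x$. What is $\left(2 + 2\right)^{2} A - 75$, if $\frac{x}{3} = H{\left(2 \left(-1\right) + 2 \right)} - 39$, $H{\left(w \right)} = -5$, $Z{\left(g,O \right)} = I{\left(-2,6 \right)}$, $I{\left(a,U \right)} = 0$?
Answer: $-2187$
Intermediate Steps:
$Z{\left(g,O \right)} = 0$
$x = -132$ ($x = 3 \left(-5 - 39\right) = 3 \left(-44\right) = -132$)
$A = -132$ ($A = 0 - 132 = -132$)
$\left(2 + 2\right)^{2} A - 75 = \left(2 + 2\right)^{2} \left(-132\right) - 75 = 4^{2} \left(-132\right) - 75 = 16 \left(-132\right) - 75 = -2112 - 75 = -2187$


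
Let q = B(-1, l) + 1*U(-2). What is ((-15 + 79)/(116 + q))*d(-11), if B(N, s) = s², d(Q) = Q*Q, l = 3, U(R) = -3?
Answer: 3872/61 ≈ 63.475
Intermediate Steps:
d(Q) = Q²
q = 6 (q = 3² + 1*(-3) = 9 - 3 = 6)
((-15 + 79)/(116 + q))*d(-11) = ((-15 + 79)/(116 + 6))*(-11)² = (64/122)*121 = (64*(1/122))*121 = (32/61)*121 = 3872/61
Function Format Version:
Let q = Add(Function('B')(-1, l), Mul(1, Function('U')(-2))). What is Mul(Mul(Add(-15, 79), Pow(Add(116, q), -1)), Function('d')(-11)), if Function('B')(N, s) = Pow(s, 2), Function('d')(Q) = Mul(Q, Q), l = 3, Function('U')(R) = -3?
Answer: Rational(3872, 61) ≈ 63.475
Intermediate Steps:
Function('d')(Q) = Pow(Q, 2)
q = 6 (q = Add(Pow(3, 2), Mul(1, -3)) = Add(9, -3) = 6)
Mul(Mul(Add(-15, 79), Pow(Add(116, q), -1)), Function('d')(-11)) = Mul(Mul(Add(-15, 79), Pow(Add(116, 6), -1)), Pow(-11, 2)) = Mul(Mul(64, Pow(122, -1)), 121) = Mul(Mul(64, Rational(1, 122)), 121) = Mul(Rational(32, 61), 121) = Rational(3872, 61)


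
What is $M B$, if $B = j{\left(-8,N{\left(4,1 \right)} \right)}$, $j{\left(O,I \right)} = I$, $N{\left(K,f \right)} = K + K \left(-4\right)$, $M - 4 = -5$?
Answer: $12$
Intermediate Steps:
$M = -1$ ($M = 4 - 5 = -1$)
$N{\left(K,f \right)} = - 3 K$ ($N{\left(K,f \right)} = K - 4 K = - 3 K$)
$B = -12$ ($B = \left(-3\right) 4 = -12$)
$M B = \left(-1\right) \left(-12\right) = 12$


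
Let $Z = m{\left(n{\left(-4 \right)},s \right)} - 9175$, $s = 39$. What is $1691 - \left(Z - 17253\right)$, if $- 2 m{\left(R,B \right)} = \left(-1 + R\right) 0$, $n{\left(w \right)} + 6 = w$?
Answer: $28119$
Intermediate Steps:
$n{\left(w \right)} = -6 + w$
$m{\left(R,B \right)} = 0$ ($m{\left(R,B \right)} = - \frac{\left(-1 + R\right) 0}{2} = \left(- \frac{1}{2}\right) 0 = 0$)
$Z = -9175$ ($Z = 0 - 9175 = -9175$)
$1691 - \left(Z - 17253\right) = 1691 - \left(-9175 - 17253\right) = 1691 - -26428 = 1691 + 26428 = 28119$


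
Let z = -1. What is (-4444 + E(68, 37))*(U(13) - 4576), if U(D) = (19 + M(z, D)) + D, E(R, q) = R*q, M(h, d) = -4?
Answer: 8768544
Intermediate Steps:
U(D) = 15 + D (U(D) = (19 - 4) + D = 15 + D)
(-4444 + E(68, 37))*(U(13) - 4576) = (-4444 + 68*37)*((15 + 13) - 4576) = (-4444 + 2516)*(28 - 4576) = -1928*(-4548) = 8768544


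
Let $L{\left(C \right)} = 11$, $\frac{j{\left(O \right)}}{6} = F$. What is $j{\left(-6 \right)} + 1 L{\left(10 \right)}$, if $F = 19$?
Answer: $125$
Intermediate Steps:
$j{\left(O \right)} = 114$ ($j{\left(O \right)} = 6 \cdot 19 = 114$)
$j{\left(-6 \right)} + 1 L{\left(10 \right)} = 114 + 1 \cdot 11 = 114 + 11 = 125$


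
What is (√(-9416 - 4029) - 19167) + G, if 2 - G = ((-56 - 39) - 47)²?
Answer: -39329 + I*√13445 ≈ -39329.0 + 115.95*I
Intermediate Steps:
G = -20162 (G = 2 - ((-56 - 39) - 47)² = 2 - (-95 - 47)² = 2 - 1*(-142)² = 2 - 1*20164 = 2 - 20164 = -20162)
(√(-9416 - 4029) - 19167) + G = (√(-9416 - 4029) - 19167) - 20162 = (√(-13445) - 19167) - 20162 = (I*√13445 - 19167) - 20162 = (-19167 + I*√13445) - 20162 = -39329 + I*√13445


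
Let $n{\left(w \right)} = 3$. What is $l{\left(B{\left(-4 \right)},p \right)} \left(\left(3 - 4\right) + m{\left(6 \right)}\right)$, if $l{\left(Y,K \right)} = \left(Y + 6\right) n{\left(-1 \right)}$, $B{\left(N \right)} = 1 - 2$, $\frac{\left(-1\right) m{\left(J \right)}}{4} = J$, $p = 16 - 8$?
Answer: $-375$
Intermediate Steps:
$p = 8$
$m{\left(J \right)} = - 4 J$
$B{\left(N \right)} = -1$ ($B{\left(N \right)} = 1 - 2 = -1$)
$l{\left(Y,K \right)} = 18 + 3 Y$ ($l{\left(Y,K \right)} = \left(Y + 6\right) 3 = \left(6 + Y\right) 3 = 18 + 3 Y$)
$l{\left(B{\left(-4 \right)},p \right)} \left(\left(3 - 4\right) + m{\left(6 \right)}\right) = \left(18 + 3 \left(-1\right)\right) \left(\left(3 - 4\right) - 24\right) = \left(18 - 3\right) \left(-1 - 24\right) = 15 \left(-25\right) = -375$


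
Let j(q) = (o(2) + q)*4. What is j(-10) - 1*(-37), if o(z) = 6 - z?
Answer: 13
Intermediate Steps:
j(q) = 16 + 4*q (j(q) = ((6 - 1*2) + q)*4 = ((6 - 2) + q)*4 = (4 + q)*4 = 16 + 4*q)
j(-10) - 1*(-37) = (16 + 4*(-10)) - 1*(-37) = (16 - 40) + 37 = -24 + 37 = 13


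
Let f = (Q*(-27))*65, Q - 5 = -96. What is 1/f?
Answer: 1/159705 ≈ 6.2615e-6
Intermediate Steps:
Q = -91 (Q = 5 - 96 = -91)
f = 159705 (f = -91*(-27)*65 = 2457*65 = 159705)
1/f = 1/159705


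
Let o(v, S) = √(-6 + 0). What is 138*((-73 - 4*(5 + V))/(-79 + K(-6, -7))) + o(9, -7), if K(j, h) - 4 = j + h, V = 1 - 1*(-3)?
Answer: 7521/44 + I*√6 ≈ 170.93 + 2.4495*I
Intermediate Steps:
V = 4 (V = 1 + 3 = 4)
o(v, S) = I*√6 (o(v, S) = √(-6) = I*√6)
K(j, h) = 4 + h + j (K(j, h) = 4 + (j + h) = 4 + (h + j) = 4 + h + j)
138*((-73 - 4*(5 + V))/(-79 + K(-6, -7))) + o(9, -7) = 138*((-73 - 4*(5 + 4))/(-79 + (4 - 7 - 6))) + I*√6 = 138*((-73 - 4*9)/(-79 - 9)) + I*√6 = 138*((-73 - 36)/(-88)) + I*√6 = 138*(-109*(-1/88)) + I*√6 = 138*(109/88) + I*√6 = 7521/44 + I*√6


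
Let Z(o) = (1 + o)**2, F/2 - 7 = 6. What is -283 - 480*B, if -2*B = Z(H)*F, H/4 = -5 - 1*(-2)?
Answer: 754757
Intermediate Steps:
H = -12 (H = 4*(-5 - 1*(-2)) = 4*(-5 + 2) = 4*(-3) = -12)
F = 26 (F = 14 + 2*6 = 14 + 12 = 26)
B = -1573 (B = -(1 - 12)**2*26/2 = -(-11)**2*26/2 = -121*26/2 = -1/2*3146 = -1573)
-283 - 480*B = -283 - 480*(-1573) = -283 + 755040 = 754757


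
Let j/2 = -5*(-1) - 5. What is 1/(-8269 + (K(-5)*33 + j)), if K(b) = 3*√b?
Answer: -8269/68425366 - 99*I*√5/68425366 ≈ -0.00012085 - 3.2352e-6*I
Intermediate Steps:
j = 0 (j = 2*(-5*(-1) - 5) = 2*(5 - 5) = 2*0 = 0)
1/(-8269 + (K(-5)*33 + j)) = 1/(-8269 + ((3*√(-5))*33 + 0)) = 1/(-8269 + ((3*(I*√5))*33 + 0)) = 1/(-8269 + ((3*I*√5)*33 + 0)) = 1/(-8269 + (99*I*√5 + 0)) = 1/(-8269 + 99*I*√5)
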